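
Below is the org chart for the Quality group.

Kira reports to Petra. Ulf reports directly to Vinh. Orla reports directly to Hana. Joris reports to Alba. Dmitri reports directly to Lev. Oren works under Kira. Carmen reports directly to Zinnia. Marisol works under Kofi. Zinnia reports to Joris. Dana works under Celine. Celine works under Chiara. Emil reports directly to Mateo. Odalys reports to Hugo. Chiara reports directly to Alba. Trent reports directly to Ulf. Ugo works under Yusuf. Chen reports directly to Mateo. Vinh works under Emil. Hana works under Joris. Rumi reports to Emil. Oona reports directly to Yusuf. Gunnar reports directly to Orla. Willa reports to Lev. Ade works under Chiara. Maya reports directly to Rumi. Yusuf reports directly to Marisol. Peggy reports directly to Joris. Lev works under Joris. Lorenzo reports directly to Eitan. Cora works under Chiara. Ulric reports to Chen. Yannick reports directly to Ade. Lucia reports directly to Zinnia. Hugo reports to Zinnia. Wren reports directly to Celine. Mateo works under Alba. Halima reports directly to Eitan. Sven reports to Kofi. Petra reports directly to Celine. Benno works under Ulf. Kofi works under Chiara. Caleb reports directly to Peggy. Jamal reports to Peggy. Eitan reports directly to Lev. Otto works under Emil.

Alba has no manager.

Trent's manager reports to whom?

Trent reports to Ulf, and Ulf reports to Vinh. So Trent's skip-level manager is Vinh.

Vinh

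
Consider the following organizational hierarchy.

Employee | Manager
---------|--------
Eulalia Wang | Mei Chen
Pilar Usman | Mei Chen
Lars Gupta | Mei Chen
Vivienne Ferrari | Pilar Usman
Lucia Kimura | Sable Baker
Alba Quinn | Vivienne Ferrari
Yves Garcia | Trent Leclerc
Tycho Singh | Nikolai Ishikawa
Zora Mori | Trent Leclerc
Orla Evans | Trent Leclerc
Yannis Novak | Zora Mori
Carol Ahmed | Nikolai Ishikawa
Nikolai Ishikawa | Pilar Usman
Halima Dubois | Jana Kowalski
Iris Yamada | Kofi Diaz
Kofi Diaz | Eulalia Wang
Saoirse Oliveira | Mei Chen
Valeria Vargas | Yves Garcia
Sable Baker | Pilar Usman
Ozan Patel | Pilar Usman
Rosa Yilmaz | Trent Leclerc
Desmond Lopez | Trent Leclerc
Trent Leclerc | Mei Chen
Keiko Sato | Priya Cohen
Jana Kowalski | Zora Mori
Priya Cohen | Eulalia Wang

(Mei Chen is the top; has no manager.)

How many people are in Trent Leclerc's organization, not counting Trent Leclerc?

Trent Leclerc directly manages Desmond Lopez, Zora Mori, Rosa Yilmaz, Yves Garcia, Orla Evans. Desmond Lopez has no reports. Under Zora Mori: Yannis Novak, Jana Kowalski, Halima Dubois (3). Rosa Yilmaz has no reports. Under Yves Garcia: Valeria Vargas (1). Orla Evans has no reports. So Trent Leclerc's organization is 5 direct reports plus everyone under them: 1 + 4 + 1 + 2 + 1 = 9.

9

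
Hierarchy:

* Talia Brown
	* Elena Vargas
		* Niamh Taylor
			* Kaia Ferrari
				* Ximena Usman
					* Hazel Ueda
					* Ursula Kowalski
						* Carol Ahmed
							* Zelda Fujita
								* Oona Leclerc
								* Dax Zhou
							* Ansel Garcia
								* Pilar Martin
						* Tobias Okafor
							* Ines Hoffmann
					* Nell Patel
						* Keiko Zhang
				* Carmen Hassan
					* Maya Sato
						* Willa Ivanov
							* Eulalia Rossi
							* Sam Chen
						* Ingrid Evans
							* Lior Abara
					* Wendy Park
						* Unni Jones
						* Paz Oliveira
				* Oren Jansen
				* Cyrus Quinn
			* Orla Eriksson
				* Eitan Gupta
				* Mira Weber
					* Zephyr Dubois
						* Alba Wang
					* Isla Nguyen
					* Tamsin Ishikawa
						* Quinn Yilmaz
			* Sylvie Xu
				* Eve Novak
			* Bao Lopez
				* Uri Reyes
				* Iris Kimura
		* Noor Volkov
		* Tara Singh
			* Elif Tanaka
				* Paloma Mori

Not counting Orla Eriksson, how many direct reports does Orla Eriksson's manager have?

Orla Eriksson reports to Niamh Taylor. Niamh Taylor's other direct reports are Kaia Ferrari, Sylvie Xu, Bao Lopez — 3 peers.

3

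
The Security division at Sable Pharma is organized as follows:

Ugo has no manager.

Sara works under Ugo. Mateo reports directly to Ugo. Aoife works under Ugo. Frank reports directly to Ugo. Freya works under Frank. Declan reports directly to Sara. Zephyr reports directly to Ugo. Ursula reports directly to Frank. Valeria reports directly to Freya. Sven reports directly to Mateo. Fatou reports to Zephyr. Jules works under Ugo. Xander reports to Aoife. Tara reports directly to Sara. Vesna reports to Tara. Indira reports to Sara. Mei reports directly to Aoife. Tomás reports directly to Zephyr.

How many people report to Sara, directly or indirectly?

4

Sara directly manages Declan, Tara, Indira. Declan has no reports. Under Tara: Vesna (1). Indira has no reports. So Sara's organization is 3 direct reports plus everyone under them: 1 + 2 + 1 = 4.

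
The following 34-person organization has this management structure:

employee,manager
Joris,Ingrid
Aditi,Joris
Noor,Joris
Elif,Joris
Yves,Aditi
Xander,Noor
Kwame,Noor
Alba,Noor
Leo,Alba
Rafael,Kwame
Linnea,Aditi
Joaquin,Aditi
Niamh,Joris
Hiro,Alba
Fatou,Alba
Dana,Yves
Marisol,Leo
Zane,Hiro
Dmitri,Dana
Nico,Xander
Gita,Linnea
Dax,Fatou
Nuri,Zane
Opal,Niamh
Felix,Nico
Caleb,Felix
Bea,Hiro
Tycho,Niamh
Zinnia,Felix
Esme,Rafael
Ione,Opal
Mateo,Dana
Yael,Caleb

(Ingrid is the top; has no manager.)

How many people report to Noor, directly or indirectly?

18

Noor directly manages Xander, Kwame, Alba. Under Xander: Nico, Felix, Zinnia, Caleb, Yael (5). Under Kwame: Rafael, Esme (2). Under Alba: Fatou, Dax, Hiro, Bea, Zane, Nuri, Leo, Marisol (8). So Noor's organization is 3 direct reports plus everyone under them: 6 + 3 + 9 = 18.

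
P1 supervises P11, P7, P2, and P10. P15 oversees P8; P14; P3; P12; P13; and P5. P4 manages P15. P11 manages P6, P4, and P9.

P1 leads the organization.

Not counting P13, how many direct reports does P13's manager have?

5

P13 reports to P15. P15's other direct reports are P8, P14, P3, P12, P5 — 5 peers.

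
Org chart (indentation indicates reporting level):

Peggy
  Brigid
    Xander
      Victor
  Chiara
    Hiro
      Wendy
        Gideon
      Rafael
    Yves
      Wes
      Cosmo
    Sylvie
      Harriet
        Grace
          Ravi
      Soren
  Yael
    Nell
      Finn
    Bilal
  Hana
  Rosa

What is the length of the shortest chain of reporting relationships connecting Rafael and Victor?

Rafael is 3 levels below Peggy, and Victor is 3 levels below Peggy (their lowest common manager). The shortest path runs up from Rafael to Peggy and back down to Victor: 3 + 3 = 6 links.

6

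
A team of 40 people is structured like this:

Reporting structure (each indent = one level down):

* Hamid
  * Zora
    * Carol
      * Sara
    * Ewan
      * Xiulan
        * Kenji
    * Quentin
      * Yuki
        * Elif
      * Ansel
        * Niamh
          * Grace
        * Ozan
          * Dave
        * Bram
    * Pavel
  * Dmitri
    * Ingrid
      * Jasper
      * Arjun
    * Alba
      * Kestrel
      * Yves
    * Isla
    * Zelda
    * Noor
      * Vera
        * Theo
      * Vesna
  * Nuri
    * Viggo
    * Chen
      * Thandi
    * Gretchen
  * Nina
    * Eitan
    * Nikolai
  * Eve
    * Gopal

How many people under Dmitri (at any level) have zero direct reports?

The people in Dmitri's organization with no one reporting to them are Vesna, Theo, Zelda, Isla, Yves, Kestrel, Arjun, Jasper. That is 8.

8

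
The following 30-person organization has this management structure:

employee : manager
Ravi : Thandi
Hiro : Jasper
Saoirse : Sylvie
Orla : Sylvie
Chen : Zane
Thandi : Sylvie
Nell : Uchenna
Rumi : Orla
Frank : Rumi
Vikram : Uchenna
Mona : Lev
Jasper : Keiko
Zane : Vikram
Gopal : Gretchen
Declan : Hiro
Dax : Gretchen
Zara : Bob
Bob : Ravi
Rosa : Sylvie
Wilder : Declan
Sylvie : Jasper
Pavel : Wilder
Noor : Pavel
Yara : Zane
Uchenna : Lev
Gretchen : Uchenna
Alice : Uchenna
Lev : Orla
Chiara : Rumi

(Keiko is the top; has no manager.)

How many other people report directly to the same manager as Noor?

0

Noor reports to Pavel, and Pavel has no other direct reports. Noor has 0 peers.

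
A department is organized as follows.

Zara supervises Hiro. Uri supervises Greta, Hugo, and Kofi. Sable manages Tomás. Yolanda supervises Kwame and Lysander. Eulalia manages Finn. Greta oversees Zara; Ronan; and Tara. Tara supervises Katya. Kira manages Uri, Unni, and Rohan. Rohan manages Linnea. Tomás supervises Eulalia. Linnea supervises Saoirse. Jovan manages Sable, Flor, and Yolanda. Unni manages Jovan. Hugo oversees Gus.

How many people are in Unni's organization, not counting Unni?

9

Unni directly manages Jovan. Under Jovan: Yolanda, Lysander, Kwame, Flor, Sable, Tomás, Eulalia, Finn (8). That's 9 in total.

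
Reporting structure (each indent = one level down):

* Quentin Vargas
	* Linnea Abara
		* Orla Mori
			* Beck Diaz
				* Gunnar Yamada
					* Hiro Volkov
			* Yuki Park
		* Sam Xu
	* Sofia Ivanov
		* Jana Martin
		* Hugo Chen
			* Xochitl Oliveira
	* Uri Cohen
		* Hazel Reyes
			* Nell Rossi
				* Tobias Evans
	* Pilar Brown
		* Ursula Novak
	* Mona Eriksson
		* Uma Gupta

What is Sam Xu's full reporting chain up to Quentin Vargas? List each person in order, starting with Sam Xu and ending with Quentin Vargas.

Sam Xu -> Linnea Abara -> Quentin Vargas

Sam Xu reports to Linnea Abara. Linnea Abara reports to Quentin Vargas. Quentin Vargas is at the top.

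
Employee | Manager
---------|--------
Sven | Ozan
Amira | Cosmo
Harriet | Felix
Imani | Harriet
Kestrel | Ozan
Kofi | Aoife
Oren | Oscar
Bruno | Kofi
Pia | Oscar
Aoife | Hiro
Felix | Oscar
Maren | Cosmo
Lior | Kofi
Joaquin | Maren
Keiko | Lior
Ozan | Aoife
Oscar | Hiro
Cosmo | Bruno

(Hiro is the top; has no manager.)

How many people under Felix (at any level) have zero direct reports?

1

The only person in Felix's organization with no one reporting to them is Imani. That is 1.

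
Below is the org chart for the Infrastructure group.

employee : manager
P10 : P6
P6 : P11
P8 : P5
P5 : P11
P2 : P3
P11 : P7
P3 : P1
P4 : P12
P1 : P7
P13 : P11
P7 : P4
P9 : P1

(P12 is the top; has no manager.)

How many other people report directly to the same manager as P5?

2

P5 reports to P11. P11's other direct reports are P6, P13 — 2 peers.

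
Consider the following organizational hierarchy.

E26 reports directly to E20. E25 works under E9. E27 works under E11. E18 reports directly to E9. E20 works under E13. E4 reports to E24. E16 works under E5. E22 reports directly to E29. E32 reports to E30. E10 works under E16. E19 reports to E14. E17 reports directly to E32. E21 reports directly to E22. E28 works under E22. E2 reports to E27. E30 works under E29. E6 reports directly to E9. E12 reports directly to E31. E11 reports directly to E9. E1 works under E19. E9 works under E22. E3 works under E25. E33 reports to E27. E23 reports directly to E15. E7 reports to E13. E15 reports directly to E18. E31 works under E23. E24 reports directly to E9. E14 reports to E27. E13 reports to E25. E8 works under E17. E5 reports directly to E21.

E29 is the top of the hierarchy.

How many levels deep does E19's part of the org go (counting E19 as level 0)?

1

The longest chain under E19 runs E19 → E1, which is 1 level below E19.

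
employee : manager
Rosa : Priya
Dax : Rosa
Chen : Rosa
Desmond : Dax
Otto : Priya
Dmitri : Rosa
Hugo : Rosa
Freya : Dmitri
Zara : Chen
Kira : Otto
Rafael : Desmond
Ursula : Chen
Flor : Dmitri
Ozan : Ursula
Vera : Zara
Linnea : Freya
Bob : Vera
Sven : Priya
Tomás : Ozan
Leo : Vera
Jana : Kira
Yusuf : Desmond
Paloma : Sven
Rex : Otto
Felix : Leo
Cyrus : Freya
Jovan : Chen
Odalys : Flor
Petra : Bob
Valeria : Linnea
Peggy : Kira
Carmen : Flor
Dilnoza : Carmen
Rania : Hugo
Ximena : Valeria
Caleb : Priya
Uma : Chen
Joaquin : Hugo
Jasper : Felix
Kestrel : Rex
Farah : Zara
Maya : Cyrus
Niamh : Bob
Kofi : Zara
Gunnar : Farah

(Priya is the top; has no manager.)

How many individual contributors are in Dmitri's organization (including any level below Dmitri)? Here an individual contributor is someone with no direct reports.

The people in Dmitri's organization with no one reporting to them are Dilnoza, Odalys, Maya, Ximena. That is 4.

4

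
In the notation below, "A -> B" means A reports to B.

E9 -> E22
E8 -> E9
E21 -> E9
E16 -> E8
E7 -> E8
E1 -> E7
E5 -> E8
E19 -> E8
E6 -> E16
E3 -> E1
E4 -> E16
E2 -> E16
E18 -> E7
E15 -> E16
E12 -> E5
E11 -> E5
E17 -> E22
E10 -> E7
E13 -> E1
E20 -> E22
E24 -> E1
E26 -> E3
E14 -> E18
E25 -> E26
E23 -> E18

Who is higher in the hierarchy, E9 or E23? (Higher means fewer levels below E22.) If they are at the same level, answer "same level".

E9 is 1 level below E22; E23 is 5. E9 is higher.

E9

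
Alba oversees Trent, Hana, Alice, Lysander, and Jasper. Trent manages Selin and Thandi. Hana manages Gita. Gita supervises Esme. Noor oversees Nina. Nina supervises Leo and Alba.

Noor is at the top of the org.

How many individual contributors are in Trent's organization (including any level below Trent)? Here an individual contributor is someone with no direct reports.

The people in Trent's organization with no one reporting to them are Thandi, Selin. That is 2.

2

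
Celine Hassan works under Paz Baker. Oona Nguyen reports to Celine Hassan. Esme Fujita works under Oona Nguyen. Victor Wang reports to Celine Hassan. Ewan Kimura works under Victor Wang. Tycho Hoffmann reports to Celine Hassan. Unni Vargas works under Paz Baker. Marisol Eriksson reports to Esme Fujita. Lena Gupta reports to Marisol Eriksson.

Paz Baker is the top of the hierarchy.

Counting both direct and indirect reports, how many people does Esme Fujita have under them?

2

Esme Fujita directly manages Marisol Eriksson. Under Marisol Eriksson: Lena Gupta (1). That's 2 in total.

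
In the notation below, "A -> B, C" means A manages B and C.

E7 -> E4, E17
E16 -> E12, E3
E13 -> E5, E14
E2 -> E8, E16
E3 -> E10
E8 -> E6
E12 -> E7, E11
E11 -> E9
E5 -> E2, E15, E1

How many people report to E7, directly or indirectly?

E7 directly manages E4, E17. E4 has no reports. E17 has no reports. So E7's organization is 2 direct reports plus everyone under them: 1 + 1 = 2.

2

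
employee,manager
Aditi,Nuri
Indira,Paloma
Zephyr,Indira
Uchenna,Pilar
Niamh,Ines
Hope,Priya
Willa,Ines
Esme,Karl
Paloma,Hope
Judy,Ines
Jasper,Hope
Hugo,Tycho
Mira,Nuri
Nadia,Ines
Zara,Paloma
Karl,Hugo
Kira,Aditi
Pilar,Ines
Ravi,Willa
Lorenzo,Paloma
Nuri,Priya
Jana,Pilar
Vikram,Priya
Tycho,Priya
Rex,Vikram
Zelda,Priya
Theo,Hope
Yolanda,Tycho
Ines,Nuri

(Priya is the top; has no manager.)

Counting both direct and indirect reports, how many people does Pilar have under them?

2

Pilar directly manages Uchenna, Jana. Uchenna has no reports. Jana has no reports. So Pilar's organization is 2 direct reports plus everyone under them: 1 + 1 = 2.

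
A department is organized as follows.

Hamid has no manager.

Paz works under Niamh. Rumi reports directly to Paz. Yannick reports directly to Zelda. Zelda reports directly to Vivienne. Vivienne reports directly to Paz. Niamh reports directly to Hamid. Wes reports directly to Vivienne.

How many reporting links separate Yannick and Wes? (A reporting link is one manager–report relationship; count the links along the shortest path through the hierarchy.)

Yannick is 2 levels below Vivienne, and Wes is 1 level below Vivienne (their lowest common manager). The shortest path runs up from Yannick to Vivienne and back down to Wes: 2 + 1 = 3 links.

3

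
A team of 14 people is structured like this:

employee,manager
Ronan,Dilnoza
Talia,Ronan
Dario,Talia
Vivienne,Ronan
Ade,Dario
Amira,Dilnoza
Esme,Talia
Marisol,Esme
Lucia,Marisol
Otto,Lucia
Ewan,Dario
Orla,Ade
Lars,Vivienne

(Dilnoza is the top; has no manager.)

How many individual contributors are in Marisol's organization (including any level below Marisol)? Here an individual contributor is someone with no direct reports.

The only person in Marisol's organization with no one reporting to them is Otto. That is 1.

1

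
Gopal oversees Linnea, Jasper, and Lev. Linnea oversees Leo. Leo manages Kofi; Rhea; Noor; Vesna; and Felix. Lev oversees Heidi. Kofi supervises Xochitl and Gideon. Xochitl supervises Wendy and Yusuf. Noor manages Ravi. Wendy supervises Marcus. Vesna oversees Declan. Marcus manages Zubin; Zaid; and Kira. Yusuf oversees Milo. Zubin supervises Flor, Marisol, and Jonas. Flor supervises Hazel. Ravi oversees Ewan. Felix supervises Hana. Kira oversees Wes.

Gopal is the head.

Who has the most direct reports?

Direct-report counts: Gopal has 3; Lev has 1; Linnea has 1; Leo has 5; Felix has 1; Vesna has 1; Noor has 1; Ravi has 1; Kofi has 2; Xochitl has 2; Yusuf has 1; Wendy has 1; Marcus has 3; Kira has 1; Zubin has 3; Flor has 1. The largest is 5, held by Leo.

Leo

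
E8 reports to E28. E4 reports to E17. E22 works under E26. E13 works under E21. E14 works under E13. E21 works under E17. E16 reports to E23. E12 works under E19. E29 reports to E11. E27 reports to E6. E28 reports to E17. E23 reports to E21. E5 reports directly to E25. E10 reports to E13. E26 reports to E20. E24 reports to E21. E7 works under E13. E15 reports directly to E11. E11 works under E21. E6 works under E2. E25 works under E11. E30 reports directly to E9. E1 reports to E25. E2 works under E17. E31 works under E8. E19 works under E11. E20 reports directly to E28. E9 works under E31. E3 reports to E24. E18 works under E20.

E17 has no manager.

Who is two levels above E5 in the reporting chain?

E5 reports to E25, and E25 reports to E11. So E5's skip-level manager is E11.

E11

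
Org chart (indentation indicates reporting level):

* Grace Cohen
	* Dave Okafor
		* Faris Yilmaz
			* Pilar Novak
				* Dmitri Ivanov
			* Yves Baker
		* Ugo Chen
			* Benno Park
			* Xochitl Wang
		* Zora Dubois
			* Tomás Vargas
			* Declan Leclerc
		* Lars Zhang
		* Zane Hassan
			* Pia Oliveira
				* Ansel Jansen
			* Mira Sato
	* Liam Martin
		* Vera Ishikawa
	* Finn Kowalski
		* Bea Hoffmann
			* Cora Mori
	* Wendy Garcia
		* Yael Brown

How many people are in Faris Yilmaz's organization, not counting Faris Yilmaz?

3

Faris Yilmaz directly manages Pilar Novak, Yves Baker. Under Pilar Novak: Dmitri Ivanov (1). Yves Baker has no reports. So Faris Yilmaz's organization is 2 direct reports plus everyone under them: 2 + 1 = 3.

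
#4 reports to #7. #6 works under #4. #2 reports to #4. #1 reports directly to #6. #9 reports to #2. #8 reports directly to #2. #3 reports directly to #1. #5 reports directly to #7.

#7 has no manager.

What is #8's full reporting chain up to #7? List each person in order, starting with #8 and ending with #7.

#8 reports to #2. #2 reports to #4. #4 reports to #7. #7 is at the top.

#8 -> #2 -> #4 -> #7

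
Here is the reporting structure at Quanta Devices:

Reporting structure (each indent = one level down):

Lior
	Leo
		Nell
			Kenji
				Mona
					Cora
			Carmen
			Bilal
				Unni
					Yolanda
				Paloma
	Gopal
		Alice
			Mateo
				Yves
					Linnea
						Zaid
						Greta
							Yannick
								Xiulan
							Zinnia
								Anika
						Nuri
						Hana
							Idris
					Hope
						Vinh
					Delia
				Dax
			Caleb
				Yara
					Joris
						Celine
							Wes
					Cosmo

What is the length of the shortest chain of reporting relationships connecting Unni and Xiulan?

12

Unni is 4 levels below Lior, and Xiulan is 8 levels below Lior (their lowest common manager). The shortest path runs up from Unni to Lior and back down to Xiulan: 4 + 8 = 12 links.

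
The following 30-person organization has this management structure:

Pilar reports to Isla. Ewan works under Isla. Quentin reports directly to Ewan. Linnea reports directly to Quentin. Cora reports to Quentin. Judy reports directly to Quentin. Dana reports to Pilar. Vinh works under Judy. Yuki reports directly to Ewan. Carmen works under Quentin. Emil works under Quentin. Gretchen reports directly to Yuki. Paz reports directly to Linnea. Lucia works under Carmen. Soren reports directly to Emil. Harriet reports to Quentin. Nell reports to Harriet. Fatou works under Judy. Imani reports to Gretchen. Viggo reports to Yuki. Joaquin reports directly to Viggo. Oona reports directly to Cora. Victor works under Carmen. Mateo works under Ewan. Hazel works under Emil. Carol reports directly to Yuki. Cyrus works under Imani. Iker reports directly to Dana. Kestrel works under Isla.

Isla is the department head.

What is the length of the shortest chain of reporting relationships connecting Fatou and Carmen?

3

Fatou is 2 levels below Quentin, and Carmen is 1 level below Quentin (their lowest common manager). The shortest path runs up from Fatou to Quentin and back down to Carmen: 2 + 1 = 3 links.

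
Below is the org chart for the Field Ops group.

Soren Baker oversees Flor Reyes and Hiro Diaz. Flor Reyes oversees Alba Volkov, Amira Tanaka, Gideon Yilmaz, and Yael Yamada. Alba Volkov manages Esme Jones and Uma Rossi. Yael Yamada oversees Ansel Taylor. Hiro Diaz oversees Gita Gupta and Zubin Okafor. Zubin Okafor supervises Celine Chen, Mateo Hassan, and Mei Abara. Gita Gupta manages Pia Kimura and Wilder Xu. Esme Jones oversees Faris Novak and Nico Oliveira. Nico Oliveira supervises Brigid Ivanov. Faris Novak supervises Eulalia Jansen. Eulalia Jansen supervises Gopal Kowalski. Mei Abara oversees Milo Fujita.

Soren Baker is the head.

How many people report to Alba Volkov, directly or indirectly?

Alba Volkov directly manages Esme Jones, Uma Rossi. Under Esme Jones: Faris Novak, Eulalia Jansen, Gopal Kowalski, Nico Oliveira, Brigid Ivanov (5). Uma Rossi has no reports. So Alba Volkov's organization is 2 direct reports plus everyone under them: 6 + 1 = 7.

7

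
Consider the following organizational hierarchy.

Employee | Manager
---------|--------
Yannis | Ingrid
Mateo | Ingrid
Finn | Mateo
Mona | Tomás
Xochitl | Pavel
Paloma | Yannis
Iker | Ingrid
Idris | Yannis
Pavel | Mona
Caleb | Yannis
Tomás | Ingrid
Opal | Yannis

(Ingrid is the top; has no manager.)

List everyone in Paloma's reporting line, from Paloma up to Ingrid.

Paloma reports to Yannis. Yannis reports to Ingrid. Ingrid is at the top.

Paloma -> Yannis -> Ingrid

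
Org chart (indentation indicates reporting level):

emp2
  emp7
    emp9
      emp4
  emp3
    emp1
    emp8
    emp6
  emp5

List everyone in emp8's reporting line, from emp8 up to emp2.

emp8 -> emp3 -> emp2

emp8 reports to emp3. emp3 reports to emp2. emp2 is at the top.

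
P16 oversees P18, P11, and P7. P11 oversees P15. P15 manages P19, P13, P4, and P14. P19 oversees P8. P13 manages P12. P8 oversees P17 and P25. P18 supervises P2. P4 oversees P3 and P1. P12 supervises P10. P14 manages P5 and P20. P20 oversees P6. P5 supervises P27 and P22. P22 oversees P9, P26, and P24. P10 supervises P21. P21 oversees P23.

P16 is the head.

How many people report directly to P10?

P10 directly manages P21. That is 1 direct report.

1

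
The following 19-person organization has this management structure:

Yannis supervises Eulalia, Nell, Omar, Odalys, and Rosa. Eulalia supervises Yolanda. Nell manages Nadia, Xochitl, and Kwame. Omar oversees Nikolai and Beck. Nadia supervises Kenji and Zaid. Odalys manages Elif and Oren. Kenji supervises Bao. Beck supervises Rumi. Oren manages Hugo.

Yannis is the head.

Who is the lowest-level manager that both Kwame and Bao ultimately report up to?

Nell

Kwame's chain of managers is Nell, Yannis. Bao's chain of managers is Kenji, Nadia, Nell, Yannis. The first manager that appears in both chains is Nell.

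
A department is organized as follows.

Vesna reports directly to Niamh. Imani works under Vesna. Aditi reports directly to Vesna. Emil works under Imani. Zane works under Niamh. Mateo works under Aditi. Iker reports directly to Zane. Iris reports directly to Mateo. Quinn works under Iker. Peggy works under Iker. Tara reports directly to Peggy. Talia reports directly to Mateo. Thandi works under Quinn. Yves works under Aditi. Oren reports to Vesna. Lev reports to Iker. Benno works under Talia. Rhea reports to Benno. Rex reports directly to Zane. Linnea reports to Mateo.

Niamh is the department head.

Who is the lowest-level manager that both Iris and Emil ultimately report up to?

Vesna

Iris's chain of managers is Mateo, Aditi, Vesna, Niamh. Emil's chain of managers is Imani, Vesna, Niamh. The first manager that appears in both chains is Vesna.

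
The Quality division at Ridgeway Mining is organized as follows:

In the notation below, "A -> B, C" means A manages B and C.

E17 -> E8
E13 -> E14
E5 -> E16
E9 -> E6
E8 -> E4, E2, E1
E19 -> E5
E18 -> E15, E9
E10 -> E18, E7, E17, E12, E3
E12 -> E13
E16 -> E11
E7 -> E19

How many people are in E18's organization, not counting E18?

3

E18 directly manages E15, E9. E15 has no reports. Under E9: E6 (1). So E18's organization is 2 direct reports plus everyone under them: 1 + 2 = 3.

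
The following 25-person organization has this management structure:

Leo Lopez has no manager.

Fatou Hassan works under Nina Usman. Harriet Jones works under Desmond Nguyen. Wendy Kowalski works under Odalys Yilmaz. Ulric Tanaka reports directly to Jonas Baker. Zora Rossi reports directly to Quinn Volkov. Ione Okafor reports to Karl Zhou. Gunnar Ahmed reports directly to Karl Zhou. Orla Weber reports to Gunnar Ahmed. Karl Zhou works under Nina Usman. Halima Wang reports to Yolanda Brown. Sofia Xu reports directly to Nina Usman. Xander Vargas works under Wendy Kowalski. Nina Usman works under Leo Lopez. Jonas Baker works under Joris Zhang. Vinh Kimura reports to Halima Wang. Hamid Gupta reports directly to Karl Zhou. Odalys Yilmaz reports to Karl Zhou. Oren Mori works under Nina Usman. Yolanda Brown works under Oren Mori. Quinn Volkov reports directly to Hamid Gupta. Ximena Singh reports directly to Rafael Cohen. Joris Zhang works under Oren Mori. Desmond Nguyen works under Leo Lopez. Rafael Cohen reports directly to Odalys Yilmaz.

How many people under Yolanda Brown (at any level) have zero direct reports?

1

The only person in Yolanda Brown's organization with no one reporting to them is Vinh Kimura. That is 1.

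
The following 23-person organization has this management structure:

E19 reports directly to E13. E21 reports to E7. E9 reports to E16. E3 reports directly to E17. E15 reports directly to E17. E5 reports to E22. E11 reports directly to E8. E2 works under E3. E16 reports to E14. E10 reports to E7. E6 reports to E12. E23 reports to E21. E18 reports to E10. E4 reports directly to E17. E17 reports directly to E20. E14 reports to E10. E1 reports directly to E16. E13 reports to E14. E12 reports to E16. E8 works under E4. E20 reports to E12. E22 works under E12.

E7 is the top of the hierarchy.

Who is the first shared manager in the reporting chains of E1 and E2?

E16

E1's chain of managers is E16, E14, E10, E7. E2's chain of managers is E3, E17, E20, E12, E16, E14, E10, E7. The first manager that appears in both chains is E16.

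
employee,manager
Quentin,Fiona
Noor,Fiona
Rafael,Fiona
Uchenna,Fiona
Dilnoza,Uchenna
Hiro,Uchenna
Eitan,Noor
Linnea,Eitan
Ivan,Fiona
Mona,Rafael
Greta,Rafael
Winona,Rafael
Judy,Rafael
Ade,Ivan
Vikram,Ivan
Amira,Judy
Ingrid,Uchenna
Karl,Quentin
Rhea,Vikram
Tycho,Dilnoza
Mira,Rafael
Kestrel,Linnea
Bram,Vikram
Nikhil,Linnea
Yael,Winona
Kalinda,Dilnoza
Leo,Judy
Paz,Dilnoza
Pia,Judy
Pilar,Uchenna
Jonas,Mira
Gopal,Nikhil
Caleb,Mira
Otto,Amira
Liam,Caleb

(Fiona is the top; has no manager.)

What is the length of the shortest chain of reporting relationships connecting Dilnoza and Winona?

Dilnoza is 2 levels below Fiona, and Winona is 2 levels below Fiona (their lowest common manager). The shortest path runs up from Dilnoza to Fiona and back down to Winona: 2 + 2 = 4 links.

4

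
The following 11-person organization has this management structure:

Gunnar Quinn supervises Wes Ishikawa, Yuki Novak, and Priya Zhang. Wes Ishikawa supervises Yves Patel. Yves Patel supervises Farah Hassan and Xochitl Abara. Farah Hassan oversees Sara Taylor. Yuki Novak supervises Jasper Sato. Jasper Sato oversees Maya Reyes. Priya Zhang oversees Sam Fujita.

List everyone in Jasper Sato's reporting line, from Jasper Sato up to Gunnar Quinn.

Jasper Sato reports to Yuki Novak. Yuki Novak reports to Gunnar Quinn. Gunnar Quinn is at the top.

Jasper Sato -> Yuki Novak -> Gunnar Quinn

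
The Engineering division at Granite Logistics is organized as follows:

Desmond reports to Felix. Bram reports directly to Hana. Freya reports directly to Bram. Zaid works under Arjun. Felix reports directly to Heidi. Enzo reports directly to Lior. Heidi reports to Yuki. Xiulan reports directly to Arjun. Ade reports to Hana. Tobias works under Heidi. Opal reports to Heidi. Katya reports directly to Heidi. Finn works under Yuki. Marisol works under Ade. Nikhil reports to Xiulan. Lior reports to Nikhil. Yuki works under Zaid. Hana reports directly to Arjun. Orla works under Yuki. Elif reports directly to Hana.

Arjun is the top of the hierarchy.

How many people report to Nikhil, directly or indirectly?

2

Nikhil directly manages Lior. Under Lior: Enzo (1). That's 2 in total.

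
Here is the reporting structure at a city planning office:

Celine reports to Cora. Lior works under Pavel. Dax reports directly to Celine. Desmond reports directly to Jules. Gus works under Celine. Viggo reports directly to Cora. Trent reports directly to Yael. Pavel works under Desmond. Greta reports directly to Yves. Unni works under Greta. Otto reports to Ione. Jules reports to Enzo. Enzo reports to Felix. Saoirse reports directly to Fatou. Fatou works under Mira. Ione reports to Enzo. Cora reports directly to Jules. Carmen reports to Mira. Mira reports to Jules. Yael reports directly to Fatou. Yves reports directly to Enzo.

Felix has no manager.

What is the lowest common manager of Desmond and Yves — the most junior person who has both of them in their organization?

Enzo

Desmond's chain of managers is Jules, Enzo, Felix. Yves's chain of managers is Enzo, Felix. The first manager that appears in both chains is Enzo.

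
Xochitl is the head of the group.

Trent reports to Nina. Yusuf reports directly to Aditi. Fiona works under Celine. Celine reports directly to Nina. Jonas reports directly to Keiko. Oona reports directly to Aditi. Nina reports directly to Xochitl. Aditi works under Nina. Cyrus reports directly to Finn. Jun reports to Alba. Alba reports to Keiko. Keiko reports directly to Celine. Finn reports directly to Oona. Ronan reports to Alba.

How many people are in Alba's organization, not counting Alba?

Alba directly manages Jun, Ronan. Jun has no reports. Ronan has no reports. So Alba's organization is 2 direct reports plus everyone under them: 1 + 1 = 2.

2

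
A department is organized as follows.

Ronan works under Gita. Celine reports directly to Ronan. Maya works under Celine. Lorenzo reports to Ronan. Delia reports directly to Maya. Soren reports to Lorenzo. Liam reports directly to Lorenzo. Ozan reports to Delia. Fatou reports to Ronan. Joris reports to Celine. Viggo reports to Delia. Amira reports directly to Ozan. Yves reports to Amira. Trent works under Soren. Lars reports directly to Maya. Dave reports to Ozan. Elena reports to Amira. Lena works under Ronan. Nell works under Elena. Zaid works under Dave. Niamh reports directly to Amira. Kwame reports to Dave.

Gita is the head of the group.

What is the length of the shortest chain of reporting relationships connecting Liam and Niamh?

8

Liam is 2 levels below Ronan, and Niamh is 6 levels below Ronan (their lowest common manager). The shortest path runs up from Liam to Ronan and back down to Niamh: 2 + 6 = 8 links.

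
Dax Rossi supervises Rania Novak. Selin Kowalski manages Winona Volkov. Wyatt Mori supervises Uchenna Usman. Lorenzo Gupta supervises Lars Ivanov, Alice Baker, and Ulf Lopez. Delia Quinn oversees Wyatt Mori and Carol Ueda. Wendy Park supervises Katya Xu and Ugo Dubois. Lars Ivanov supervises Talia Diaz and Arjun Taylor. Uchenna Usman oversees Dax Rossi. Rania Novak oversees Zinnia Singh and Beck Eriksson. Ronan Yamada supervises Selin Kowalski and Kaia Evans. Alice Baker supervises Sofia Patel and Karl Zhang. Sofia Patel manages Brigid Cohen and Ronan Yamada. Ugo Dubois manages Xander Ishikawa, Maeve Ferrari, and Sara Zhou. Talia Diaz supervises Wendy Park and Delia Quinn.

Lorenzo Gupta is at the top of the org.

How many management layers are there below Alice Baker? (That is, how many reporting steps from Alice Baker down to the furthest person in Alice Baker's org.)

The longest chain under Alice Baker runs Alice Baker → Sofia Patel → Ronan Yamada → Selin Kowalski → Winona Volkov, which is 4 levels below Alice Baker.

4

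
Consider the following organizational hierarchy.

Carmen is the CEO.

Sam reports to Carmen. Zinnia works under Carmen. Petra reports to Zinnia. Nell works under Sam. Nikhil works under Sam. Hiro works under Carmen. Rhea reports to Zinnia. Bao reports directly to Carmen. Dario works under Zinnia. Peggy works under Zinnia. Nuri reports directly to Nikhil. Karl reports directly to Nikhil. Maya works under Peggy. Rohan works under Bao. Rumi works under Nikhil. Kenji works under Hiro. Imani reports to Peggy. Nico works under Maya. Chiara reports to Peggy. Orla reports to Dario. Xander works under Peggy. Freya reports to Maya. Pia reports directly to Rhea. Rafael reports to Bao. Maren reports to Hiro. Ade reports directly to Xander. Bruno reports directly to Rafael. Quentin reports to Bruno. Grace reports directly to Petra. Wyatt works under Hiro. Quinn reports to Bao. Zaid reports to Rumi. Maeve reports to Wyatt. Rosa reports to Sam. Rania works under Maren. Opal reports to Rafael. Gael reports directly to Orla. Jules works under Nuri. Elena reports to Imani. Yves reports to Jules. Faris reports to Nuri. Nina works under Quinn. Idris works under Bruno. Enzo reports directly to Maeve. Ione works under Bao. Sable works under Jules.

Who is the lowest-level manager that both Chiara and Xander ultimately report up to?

Peggy

Chiara's chain of managers is Peggy, Zinnia, Carmen. Xander's chain of managers is Peggy, Zinnia, Carmen. The first manager that appears in both chains is Peggy.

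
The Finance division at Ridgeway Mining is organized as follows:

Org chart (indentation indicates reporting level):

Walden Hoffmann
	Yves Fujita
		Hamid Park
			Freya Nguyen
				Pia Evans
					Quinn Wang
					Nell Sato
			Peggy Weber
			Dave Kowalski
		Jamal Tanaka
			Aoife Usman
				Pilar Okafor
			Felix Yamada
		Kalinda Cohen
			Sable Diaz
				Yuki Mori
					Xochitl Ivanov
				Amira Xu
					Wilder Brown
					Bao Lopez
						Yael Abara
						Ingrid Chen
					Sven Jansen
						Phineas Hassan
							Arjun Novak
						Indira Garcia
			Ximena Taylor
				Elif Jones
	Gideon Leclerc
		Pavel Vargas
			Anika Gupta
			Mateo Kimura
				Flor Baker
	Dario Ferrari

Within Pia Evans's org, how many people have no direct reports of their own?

2

The people in Pia Evans's organization with no one reporting to them are Nell Sato, Quinn Wang. That is 2.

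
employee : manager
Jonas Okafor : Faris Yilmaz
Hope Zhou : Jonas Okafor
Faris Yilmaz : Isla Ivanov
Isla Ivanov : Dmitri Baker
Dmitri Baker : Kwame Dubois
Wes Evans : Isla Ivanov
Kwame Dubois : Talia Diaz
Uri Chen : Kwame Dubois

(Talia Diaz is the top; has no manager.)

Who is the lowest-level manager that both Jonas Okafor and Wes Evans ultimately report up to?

Isla Ivanov

Jonas Okafor's chain of managers is Faris Yilmaz, Isla Ivanov, Dmitri Baker, Kwame Dubois, Talia Diaz. Wes Evans's chain of managers is Isla Ivanov, Dmitri Baker, Kwame Dubois, Talia Diaz. The first manager that appears in both chains is Isla Ivanov.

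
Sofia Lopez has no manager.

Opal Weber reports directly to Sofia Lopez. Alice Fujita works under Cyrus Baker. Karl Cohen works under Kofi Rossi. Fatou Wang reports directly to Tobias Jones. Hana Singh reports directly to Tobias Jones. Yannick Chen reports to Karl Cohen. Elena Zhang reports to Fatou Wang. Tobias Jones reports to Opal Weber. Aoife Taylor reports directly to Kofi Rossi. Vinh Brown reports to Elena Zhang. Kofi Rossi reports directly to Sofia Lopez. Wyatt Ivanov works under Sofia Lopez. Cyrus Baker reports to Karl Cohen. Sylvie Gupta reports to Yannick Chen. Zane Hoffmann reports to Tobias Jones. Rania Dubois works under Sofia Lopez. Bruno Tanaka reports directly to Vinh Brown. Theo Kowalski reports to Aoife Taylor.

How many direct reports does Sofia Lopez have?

Sofia Lopez directly manages Opal Weber, Kofi Rossi, Wyatt Ivanov, Rania Dubois. That is 4 direct reports.

4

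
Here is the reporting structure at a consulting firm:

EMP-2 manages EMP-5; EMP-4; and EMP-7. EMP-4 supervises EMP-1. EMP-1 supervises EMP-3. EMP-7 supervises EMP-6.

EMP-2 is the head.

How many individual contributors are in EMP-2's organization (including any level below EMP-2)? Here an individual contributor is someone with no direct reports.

3

The people in EMP-2's organization with no one reporting to them are EMP-6, EMP-3, EMP-5. That is 3.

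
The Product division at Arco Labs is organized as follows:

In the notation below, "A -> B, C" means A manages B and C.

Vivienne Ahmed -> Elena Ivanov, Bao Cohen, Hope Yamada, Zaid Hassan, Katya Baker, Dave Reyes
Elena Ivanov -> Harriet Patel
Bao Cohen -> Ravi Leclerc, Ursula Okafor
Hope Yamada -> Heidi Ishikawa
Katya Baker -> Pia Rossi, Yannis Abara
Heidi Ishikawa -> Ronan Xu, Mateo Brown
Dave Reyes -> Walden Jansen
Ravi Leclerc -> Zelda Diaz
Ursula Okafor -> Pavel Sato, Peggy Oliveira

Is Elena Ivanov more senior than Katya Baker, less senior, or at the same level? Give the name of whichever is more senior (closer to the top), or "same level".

same level

Both Elena Ivanov and Katya Baker are 1 level below Vivienne Ahmed.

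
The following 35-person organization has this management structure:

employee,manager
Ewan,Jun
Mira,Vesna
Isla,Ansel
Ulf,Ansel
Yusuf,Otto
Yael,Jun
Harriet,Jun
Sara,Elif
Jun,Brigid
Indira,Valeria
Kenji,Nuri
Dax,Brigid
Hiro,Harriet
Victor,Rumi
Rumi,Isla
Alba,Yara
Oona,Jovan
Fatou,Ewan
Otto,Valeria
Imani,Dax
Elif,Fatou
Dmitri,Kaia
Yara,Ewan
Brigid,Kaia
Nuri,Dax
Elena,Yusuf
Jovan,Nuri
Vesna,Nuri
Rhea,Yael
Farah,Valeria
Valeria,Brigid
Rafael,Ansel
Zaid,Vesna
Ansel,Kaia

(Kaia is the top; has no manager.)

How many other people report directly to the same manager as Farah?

2

Farah reports to Valeria. Valeria's other direct reports are Otto, Indira — 2 peers.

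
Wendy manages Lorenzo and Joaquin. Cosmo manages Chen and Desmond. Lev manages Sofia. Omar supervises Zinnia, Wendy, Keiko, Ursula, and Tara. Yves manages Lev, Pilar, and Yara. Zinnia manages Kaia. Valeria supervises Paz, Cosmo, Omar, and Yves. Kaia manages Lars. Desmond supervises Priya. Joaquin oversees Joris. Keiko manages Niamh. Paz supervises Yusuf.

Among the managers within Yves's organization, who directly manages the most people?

Direct-report counts within Yves's organization: Yves has 3; Lev has 1. The largest is 3, held by Yves.

Yves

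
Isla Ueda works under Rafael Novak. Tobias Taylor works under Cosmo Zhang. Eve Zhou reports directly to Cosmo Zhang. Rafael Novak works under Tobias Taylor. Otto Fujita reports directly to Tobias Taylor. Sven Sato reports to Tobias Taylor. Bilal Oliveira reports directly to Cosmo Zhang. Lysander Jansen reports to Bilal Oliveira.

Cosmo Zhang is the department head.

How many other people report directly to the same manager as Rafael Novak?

Rafael Novak reports to Tobias Taylor. Tobias Taylor's other direct reports are Otto Fujita, Sven Sato — 2 peers.

2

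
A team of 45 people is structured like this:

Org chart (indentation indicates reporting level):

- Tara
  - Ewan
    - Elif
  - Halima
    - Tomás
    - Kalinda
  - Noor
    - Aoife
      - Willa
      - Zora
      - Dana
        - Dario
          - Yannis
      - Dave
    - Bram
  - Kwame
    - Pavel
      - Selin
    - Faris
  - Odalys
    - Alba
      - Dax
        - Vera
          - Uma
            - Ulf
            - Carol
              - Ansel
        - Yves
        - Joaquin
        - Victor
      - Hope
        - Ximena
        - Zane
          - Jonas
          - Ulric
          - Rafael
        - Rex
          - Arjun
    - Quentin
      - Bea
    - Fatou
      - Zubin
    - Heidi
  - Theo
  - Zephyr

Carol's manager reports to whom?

Carol reports to Uma, and Uma reports to Vera. So Carol's skip-level manager is Vera.

Vera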